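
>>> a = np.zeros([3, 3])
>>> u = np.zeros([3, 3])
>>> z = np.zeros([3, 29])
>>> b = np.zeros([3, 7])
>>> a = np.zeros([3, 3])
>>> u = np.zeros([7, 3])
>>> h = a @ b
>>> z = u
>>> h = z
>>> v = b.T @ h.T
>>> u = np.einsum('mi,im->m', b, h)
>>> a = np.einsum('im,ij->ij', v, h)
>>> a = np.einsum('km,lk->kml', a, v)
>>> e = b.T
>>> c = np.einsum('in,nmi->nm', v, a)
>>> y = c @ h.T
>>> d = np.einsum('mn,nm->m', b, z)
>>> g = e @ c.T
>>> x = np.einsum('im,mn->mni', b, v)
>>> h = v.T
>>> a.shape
(7, 3, 7)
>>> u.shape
(3,)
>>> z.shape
(7, 3)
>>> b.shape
(3, 7)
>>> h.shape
(7, 7)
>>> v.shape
(7, 7)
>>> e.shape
(7, 3)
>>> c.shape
(7, 3)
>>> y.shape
(7, 7)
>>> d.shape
(3,)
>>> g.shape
(7, 7)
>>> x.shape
(7, 7, 3)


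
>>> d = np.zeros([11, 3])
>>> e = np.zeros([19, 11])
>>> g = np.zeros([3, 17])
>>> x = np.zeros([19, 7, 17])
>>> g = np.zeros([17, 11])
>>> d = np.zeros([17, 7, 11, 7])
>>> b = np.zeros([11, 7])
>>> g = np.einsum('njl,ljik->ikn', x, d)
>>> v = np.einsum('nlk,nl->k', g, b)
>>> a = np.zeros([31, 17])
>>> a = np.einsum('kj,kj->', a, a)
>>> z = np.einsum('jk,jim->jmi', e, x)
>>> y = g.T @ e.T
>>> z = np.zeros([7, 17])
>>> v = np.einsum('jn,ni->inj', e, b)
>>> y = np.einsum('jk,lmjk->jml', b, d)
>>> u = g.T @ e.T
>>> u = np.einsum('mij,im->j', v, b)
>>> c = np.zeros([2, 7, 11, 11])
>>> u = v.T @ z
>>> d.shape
(17, 7, 11, 7)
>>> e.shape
(19, 11)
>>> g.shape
(11, 7, 19)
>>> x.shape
(19, 7, 17)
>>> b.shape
(11, 7)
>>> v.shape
(7, 11, 19)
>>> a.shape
()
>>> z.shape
(7, 17)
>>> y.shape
(11, 7, 17)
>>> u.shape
(19, 11, 17)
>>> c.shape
(2, 7, 11, 11)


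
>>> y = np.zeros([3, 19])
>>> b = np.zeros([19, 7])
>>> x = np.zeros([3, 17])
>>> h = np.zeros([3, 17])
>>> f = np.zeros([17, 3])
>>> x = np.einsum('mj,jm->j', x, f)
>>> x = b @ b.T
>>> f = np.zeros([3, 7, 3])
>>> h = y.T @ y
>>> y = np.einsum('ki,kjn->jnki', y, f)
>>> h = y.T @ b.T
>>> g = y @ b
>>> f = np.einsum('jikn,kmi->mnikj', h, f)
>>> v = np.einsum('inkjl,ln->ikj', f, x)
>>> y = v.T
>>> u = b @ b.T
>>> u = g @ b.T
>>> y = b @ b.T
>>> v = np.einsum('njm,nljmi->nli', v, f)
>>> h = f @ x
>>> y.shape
(19, 19)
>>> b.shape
(19, 7)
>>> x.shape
(19, 19)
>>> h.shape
(7, 19, 3, 3, 19)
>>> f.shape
(7, 19, 3, 3, 19)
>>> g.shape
(7, 3, 3, 7)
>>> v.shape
(7, 19, 19)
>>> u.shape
(7, 3, 3, 19)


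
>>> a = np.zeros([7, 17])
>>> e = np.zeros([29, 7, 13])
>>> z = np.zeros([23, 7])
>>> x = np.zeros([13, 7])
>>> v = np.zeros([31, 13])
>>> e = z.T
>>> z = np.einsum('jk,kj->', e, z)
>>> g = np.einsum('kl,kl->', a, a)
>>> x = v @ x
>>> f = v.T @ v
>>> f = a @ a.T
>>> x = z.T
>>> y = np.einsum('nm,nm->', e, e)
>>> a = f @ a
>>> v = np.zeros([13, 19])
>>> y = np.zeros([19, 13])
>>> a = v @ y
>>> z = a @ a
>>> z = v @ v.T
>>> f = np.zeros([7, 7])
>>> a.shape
(13, 13)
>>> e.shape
(7, 23)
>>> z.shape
(13, 13)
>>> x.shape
()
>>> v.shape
(13, 19)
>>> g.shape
()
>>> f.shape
(7, 7)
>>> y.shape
(19, 13)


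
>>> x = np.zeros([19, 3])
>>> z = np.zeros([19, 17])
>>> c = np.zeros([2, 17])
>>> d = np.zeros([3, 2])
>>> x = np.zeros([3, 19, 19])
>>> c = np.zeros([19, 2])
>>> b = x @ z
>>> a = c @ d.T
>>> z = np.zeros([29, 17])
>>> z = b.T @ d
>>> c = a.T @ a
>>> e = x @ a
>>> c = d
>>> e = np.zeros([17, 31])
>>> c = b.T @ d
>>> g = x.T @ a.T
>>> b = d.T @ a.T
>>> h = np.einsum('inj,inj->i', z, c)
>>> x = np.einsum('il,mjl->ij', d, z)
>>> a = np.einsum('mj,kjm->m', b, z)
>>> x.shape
(3, 19)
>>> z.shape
(17, 19, 2)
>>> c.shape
(17, 19, 2)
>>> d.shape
(3, 2)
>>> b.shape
(2, 19)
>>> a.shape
(2,)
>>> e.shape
(17, 31)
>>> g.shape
(19, 19, 19)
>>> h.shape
(17,)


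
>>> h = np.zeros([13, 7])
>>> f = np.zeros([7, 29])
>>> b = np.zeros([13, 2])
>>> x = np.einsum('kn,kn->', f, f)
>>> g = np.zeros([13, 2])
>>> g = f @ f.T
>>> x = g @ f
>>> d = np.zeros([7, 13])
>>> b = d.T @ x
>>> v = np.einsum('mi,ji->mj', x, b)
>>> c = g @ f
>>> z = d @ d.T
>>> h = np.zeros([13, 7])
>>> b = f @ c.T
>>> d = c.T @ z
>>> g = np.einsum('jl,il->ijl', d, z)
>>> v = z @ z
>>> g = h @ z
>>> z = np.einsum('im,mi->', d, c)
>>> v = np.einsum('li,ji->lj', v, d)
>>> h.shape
(13, 7)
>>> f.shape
(7, 29)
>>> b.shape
(7, 7)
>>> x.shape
(7, 29)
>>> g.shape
(13, 7)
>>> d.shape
(29, 7)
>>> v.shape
(7, 29)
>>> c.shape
(7, 29)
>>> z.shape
()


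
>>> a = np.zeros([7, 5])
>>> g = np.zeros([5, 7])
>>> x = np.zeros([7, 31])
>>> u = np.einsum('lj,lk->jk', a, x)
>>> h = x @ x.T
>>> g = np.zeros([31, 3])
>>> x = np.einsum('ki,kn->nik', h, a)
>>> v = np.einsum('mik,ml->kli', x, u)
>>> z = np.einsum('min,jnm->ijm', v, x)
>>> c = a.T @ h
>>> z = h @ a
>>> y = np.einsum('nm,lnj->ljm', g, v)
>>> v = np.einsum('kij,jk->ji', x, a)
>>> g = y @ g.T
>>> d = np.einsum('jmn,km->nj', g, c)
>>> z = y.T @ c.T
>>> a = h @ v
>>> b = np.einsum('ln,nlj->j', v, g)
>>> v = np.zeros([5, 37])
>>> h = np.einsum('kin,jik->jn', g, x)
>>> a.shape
(7, 7)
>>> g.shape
(7, 7, 31)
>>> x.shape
(5, 7, 7)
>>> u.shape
(5, 31)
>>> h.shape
(5, 31)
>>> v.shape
(5, 37)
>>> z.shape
(3, 7, 5)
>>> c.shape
(5, 7)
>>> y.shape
(7, 7, 3)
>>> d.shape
(31, 7)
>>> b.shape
(31,)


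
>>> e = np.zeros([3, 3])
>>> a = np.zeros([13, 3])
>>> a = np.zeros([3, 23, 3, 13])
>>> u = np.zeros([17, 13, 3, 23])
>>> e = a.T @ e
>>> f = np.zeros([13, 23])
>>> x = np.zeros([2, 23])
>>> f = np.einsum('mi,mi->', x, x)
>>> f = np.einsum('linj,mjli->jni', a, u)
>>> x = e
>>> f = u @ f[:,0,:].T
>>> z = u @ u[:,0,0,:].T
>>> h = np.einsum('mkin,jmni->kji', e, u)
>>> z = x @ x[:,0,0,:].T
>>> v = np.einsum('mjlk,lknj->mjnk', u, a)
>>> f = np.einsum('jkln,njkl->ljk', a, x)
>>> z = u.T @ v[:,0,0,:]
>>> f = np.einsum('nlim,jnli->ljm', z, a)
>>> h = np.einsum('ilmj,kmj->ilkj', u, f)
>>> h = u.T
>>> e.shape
(13, 3, 23, 3)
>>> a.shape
(3, 23, 3, 13)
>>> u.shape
(17, 13, 3, 23)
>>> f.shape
(3, 3, 23)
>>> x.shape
(13, 3, 23, 3)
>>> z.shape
(23, 3, 13, 23)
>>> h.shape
(23, 3, 13, 17)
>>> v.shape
(17, 13, 3, 23)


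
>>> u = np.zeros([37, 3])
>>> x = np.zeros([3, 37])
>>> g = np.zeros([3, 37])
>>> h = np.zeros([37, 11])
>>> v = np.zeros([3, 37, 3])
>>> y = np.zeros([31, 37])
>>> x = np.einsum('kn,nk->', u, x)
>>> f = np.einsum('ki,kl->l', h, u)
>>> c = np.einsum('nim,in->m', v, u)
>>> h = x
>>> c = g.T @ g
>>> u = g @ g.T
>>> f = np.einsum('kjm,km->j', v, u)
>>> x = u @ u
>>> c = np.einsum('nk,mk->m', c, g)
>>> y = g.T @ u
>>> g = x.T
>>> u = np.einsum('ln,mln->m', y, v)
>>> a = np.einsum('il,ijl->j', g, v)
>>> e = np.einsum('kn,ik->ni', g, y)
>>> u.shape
(3,)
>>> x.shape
(3, 3)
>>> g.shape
(3, 3)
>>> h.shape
()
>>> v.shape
(3, 37, 3)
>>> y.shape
(37, 3)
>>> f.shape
(37,)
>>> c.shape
(3,)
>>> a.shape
(37,)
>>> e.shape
(3, 37)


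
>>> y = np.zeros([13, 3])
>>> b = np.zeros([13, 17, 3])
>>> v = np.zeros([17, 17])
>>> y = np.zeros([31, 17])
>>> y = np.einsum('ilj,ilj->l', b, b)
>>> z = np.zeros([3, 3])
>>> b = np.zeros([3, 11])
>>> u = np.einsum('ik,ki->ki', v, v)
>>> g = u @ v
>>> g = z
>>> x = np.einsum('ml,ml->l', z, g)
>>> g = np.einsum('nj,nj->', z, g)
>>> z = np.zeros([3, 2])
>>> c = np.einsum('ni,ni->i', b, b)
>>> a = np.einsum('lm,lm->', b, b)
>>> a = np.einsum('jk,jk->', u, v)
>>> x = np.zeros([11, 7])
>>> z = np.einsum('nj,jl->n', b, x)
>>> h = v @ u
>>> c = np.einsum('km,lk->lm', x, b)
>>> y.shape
(17,)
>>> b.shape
(3, 11)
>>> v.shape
(17, 17)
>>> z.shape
(3,)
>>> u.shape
(17, 17)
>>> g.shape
()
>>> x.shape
(11, 7)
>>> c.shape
(3, 7)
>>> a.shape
()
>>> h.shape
(17, 17)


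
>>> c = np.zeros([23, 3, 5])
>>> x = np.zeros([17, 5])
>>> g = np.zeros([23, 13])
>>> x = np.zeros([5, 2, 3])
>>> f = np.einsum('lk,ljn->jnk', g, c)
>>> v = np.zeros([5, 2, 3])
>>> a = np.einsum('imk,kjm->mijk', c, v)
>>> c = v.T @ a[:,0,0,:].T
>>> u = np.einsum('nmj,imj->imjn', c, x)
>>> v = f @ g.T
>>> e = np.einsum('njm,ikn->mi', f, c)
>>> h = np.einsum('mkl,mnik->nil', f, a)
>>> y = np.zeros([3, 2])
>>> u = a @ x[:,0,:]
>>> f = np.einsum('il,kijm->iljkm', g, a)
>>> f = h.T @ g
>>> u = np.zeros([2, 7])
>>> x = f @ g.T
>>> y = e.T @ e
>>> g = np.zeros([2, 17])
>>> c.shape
(3, 2, 3)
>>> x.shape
(13, 2, 23)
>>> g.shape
(2, 17)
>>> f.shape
(13, 2, 13)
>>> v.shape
(3, 5, 23)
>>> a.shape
(3, 23, 2, 5)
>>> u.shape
(2, 7)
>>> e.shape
(13, 3)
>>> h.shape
(23, 2, 13)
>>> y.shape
(3, 3)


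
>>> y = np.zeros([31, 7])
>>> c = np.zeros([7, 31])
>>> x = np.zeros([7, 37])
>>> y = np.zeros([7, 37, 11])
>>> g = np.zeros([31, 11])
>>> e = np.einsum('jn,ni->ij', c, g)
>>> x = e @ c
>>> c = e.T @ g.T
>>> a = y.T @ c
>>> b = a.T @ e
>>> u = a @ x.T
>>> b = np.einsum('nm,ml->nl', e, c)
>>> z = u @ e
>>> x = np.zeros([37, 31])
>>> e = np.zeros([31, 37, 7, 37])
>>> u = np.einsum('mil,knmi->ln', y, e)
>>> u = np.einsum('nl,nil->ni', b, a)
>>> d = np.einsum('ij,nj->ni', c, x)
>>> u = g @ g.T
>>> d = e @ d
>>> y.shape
(7, 37, 11)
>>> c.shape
(7, 31)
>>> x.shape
(37, 31)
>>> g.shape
(31, 11)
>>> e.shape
(31, 37, 7, 37)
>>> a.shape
(11, 37, 31)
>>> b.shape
(11, 31)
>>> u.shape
(31, 31)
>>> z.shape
(11, 37, 7)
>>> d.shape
(31, 37, 7, 7)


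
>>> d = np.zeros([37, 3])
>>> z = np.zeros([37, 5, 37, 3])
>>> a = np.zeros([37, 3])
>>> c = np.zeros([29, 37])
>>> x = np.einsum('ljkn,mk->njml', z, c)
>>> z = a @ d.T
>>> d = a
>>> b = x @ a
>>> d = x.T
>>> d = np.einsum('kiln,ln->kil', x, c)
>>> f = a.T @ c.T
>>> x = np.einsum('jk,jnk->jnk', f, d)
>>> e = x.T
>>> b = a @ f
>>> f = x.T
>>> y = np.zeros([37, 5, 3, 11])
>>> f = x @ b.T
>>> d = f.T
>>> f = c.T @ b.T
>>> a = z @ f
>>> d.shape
(37, 5, 3)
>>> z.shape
(37, 37)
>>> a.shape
(37, 37)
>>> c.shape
(29, 37)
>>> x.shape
(3, 5, 29)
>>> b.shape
(37, 29)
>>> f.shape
(37, 37)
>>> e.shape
(29, 5, 3)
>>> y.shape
(37, 5, 3, 11)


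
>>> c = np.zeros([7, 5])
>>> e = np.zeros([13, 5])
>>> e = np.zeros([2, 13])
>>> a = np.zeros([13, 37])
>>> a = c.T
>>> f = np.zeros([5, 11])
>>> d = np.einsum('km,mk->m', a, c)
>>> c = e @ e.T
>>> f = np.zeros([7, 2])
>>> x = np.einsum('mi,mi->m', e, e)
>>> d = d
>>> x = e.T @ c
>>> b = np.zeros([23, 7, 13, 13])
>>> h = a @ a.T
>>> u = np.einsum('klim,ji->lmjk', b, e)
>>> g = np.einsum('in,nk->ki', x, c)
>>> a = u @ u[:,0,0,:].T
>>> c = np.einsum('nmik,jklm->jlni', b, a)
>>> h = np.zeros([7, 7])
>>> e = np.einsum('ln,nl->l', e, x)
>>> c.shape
(7, 2, 23, 13)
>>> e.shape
(2,)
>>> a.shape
(7, 13, 2, 7)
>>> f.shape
(7, 2)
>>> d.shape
(7,)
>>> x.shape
(13, 2)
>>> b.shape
(23, 7, 13, 13)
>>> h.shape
(7, 7)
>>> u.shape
(7, 13, 2, 23)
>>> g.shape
(2, 13)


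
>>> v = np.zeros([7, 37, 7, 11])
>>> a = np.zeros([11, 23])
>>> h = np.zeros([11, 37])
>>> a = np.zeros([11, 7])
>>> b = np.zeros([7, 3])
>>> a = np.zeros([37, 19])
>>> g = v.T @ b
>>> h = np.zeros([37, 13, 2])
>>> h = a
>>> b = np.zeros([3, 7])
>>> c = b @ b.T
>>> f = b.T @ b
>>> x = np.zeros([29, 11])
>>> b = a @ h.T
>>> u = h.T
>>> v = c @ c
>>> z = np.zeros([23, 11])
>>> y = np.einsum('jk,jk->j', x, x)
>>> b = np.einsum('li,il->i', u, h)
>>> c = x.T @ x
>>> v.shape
(3, 3)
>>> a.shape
(37, 19)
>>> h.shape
(37, 19)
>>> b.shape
(37,)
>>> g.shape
(11, 7, 37, 3)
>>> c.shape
(11, 11)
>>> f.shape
(7, 7)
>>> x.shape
(29, 11)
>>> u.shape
(19, 37)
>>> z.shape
(23, 11)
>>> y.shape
(29,)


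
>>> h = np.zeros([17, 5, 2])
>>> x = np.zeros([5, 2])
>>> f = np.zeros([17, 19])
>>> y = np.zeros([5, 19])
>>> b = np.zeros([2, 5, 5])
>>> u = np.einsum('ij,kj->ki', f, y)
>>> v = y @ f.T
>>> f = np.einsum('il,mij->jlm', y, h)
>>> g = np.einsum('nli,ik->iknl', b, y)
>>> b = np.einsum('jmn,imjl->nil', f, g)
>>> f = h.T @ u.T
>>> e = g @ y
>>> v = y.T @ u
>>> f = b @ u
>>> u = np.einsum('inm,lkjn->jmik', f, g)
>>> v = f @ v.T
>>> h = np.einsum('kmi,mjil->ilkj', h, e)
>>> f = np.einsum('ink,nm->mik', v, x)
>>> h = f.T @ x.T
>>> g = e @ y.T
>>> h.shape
(19, 17, 5)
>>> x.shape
(5, 2)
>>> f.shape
(2, 17, 19)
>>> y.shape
(5, 19)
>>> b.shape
(17, 5, 5)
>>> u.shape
(2, 17, 17, 19)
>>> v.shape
(17, 5, 19)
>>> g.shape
(5, 19, 2, 5)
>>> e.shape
(5, 19, 2, 19)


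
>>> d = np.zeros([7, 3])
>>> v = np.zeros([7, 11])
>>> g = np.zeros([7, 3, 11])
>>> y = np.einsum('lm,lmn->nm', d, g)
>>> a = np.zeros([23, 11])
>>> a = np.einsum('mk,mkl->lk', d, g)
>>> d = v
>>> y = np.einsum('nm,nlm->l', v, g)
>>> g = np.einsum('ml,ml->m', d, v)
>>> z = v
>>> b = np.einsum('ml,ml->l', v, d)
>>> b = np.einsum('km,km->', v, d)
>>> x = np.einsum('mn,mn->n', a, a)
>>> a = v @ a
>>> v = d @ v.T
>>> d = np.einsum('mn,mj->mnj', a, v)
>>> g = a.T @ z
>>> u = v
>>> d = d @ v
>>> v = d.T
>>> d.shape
(7, 3, 7)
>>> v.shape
(7, 3, 7)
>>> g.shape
(3, 11)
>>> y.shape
(3,)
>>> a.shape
(7, 3)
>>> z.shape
(7, 11)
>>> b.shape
()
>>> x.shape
(3,)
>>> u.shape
(7, 7)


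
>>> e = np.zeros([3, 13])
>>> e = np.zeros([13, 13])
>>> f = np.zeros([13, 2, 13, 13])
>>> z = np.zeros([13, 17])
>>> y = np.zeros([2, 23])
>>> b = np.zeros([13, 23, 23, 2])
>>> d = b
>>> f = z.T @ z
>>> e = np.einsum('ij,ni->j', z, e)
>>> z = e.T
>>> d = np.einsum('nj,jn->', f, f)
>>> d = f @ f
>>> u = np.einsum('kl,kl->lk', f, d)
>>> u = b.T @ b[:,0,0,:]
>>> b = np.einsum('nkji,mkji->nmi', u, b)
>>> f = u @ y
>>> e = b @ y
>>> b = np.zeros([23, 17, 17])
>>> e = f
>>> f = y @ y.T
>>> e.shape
(2, 23, 23, 23)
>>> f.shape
(2, 2)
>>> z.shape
(17,)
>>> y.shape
(2, 23)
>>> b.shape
(23, 17, 17)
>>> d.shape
(17, 17)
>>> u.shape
(2, 23, 23, 2)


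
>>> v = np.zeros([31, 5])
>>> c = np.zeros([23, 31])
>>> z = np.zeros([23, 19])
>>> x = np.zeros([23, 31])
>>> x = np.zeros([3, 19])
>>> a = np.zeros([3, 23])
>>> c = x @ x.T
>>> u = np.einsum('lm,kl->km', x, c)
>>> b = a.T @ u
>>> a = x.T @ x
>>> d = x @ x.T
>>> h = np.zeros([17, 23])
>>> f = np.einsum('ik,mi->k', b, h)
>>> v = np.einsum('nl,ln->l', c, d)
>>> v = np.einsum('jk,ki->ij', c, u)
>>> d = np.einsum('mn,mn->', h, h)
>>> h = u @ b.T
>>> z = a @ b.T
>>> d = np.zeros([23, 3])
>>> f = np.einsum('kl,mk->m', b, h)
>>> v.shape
(19, 3)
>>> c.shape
(3, 3)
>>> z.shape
(19, 23)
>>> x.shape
(3, 19)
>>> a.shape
(19, 19)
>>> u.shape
(3, 19)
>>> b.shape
(23, 19)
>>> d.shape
(23, 3)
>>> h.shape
(3, 23)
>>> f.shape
(3,)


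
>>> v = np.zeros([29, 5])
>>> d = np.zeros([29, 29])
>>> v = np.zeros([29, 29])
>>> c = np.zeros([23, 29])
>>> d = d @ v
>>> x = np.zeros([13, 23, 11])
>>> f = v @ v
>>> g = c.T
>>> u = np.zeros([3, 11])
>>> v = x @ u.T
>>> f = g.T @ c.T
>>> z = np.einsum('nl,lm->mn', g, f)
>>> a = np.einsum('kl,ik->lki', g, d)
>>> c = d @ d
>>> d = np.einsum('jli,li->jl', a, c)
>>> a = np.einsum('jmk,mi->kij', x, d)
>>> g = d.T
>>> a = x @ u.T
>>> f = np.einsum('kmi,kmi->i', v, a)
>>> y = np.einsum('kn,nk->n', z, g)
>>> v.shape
(13, 23, 3)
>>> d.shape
(23, 29)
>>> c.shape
(29, 29)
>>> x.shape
(13, 23, 11)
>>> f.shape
(3,)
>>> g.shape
(29, 23)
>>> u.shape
(3, 11)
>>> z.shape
(23, 29)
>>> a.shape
(13, 23, 3)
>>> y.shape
(29,)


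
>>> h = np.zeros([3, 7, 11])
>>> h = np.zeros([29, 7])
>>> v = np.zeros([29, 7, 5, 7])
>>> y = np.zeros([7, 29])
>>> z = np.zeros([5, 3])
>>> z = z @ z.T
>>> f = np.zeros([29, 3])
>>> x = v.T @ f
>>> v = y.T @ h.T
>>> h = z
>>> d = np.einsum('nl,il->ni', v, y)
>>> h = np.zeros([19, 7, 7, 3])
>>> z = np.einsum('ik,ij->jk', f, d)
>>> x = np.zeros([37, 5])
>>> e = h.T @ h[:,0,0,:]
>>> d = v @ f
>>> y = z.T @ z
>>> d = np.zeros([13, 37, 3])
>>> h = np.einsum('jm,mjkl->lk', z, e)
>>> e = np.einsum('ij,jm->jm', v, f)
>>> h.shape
(3, 7)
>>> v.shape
(29, 29)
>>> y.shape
(3, 3)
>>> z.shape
(7, 3)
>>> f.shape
(29, 3)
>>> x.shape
(37, 5)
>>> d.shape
(13, 37, 3)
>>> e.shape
(29, 3)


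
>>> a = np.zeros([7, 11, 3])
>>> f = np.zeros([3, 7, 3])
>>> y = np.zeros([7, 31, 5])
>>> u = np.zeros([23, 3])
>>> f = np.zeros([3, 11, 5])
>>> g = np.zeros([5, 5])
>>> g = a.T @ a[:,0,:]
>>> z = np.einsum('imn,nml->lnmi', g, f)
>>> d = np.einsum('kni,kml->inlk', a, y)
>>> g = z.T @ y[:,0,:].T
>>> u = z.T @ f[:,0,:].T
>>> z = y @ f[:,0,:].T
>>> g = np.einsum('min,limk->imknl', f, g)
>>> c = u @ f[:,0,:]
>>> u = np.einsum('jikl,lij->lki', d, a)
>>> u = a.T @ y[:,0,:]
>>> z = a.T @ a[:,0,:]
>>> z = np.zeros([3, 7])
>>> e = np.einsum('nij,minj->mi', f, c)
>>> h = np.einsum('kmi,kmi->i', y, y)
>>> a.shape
(7, 11, 3)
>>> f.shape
(3, 11, 5)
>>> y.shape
(7, 31, 5)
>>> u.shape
(3, 11, 5)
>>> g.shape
(11, 3, 7, 5, 3)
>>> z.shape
(3, 7)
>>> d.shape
(3, 11, 5, 7)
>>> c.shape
(3, 11, 3, 5)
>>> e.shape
(3, 11)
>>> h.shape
(5,)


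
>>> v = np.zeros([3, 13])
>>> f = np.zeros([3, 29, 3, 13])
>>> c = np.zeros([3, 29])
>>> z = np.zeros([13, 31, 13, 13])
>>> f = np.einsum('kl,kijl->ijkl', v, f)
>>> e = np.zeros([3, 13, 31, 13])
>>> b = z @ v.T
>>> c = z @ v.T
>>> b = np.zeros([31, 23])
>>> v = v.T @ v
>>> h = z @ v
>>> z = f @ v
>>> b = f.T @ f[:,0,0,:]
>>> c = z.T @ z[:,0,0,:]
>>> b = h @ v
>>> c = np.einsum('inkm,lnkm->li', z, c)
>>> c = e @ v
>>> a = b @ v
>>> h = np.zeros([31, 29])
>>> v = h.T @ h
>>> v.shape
(29, 29)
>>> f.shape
(29, 3, 3, 13)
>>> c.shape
(3, 13, 31, 13)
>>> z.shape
(29, 3, 3, 13)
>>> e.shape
(3, 13, 31, 13)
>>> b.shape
(13, 31, 13, 13)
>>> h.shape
(31, 29)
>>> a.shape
(13, 31, 13, 13)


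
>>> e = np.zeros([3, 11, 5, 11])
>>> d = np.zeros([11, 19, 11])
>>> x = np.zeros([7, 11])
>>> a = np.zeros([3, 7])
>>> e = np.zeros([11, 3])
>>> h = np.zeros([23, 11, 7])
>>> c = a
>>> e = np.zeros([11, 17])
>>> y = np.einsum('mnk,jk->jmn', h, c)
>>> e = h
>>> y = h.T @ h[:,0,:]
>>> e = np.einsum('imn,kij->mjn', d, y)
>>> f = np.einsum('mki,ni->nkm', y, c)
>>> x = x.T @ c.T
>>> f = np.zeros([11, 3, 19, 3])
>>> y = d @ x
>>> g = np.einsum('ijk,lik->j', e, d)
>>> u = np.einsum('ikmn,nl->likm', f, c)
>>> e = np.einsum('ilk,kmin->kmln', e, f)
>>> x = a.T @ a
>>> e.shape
(11, 3, 7, 3)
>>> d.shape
(11, 19, 11)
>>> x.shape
(7, 7)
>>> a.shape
(3, 7)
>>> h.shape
(23, 11, 7)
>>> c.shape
(3, 7)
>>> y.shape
(11, 19, 3)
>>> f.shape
(11, 3, 19, 3)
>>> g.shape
(7,)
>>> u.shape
(7, 11, 3, 19)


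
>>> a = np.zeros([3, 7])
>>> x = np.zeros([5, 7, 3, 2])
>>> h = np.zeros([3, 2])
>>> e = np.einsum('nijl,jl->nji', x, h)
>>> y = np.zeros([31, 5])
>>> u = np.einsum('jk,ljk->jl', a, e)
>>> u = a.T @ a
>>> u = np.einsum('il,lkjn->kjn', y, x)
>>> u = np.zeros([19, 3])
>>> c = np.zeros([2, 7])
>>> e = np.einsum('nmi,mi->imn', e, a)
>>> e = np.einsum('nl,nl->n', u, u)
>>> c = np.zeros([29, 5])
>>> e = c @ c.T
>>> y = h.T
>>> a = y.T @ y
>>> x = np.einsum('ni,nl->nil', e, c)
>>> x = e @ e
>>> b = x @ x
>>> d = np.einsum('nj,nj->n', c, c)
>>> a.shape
(3, 3)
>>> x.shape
(29, 29)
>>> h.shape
(3, 2)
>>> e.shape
(29, 29)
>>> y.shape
(2, 3)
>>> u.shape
(19, 3)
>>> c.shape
(29, 5)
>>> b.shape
(29, 29)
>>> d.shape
(29,)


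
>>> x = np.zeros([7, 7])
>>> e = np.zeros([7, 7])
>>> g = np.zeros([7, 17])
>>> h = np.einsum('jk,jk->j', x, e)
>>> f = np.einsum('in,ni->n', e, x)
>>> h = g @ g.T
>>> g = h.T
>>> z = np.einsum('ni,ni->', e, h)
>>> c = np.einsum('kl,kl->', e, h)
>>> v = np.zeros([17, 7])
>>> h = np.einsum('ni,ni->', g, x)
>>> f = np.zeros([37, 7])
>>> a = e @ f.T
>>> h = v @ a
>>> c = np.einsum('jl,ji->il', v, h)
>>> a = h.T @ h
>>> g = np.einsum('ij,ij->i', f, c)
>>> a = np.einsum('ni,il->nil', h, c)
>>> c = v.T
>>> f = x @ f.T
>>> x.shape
(7, 7)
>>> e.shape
(7, 7)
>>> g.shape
(37,)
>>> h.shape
(17, 37)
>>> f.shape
(7, 37)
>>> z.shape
()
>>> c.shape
(7, 17)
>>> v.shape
(17, 7)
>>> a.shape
(17, 37, 7)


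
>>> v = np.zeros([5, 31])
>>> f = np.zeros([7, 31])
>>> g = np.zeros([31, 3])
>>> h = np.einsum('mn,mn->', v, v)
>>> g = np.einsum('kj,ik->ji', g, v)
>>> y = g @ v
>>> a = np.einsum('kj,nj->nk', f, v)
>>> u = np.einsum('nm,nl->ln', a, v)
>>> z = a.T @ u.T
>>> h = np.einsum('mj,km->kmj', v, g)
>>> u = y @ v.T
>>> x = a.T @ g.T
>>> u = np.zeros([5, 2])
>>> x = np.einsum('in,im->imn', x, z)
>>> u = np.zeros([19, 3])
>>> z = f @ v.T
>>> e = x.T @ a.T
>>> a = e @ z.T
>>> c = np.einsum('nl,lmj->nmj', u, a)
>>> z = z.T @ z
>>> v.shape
(5, 31)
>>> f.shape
(7, 31)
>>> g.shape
(3, 5)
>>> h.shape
(3, 5, 31)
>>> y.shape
(3, 31)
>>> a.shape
(3, 31, 7)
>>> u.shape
(19, 3)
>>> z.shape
(5, 5)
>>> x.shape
(7, 31, 3)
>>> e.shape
(3, 31, 5)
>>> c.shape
(19, 31, 7)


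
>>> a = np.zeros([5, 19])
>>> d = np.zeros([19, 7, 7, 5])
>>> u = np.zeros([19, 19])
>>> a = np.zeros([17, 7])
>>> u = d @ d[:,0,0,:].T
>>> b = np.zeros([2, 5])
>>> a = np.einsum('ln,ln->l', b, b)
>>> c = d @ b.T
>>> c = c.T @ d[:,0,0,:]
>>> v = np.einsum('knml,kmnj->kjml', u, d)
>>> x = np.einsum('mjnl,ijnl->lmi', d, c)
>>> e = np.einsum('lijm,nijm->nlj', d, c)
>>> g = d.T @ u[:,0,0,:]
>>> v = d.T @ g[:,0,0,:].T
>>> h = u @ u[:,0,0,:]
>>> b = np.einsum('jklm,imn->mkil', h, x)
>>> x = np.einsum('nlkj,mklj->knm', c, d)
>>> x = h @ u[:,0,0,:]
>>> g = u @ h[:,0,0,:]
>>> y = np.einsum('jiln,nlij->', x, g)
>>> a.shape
(2,)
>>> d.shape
(19, 7, 7, 5)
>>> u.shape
(19, 7, 7, 19)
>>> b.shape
(19, 7, 5, 7)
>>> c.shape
(2, 7, 7, 5)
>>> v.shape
(5, 7, 7, 5)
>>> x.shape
(19, 7, 7, 19)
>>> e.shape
(2, 19, 7)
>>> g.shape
(19, 7, 7, 19)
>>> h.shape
(19, 7, 7, 19)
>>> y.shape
()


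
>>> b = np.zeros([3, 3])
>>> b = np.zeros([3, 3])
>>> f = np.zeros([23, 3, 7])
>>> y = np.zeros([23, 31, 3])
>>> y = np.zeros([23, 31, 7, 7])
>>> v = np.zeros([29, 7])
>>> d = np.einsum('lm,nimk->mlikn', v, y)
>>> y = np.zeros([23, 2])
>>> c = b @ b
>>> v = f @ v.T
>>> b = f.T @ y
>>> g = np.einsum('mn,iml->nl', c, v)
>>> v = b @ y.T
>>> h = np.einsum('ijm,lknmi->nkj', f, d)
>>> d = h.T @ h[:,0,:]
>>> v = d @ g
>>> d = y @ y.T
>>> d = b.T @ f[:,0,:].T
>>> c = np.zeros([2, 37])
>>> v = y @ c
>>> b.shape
(7, 3, 2)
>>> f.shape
(23, 3, 7)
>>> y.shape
(23, 2)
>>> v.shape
(23, 37)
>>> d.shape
(2, 3, 23)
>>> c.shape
(2, 37)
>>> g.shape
(3, 29)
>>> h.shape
(31, 29, 3)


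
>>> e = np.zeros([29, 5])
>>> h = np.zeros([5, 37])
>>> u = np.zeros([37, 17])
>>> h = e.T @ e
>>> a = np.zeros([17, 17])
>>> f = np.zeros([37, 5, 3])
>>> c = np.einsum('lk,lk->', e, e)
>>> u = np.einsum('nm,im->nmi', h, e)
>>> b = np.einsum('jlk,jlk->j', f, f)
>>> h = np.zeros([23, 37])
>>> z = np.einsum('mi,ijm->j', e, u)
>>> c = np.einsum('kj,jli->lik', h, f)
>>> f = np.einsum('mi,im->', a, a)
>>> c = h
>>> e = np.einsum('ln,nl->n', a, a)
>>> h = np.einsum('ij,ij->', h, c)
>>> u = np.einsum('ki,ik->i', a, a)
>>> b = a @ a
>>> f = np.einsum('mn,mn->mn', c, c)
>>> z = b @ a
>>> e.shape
(17,)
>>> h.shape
()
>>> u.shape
(17,)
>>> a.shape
(17, 17)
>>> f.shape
(23, 37)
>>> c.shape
(23, 37)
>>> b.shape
(17, 17)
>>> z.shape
(17, 17)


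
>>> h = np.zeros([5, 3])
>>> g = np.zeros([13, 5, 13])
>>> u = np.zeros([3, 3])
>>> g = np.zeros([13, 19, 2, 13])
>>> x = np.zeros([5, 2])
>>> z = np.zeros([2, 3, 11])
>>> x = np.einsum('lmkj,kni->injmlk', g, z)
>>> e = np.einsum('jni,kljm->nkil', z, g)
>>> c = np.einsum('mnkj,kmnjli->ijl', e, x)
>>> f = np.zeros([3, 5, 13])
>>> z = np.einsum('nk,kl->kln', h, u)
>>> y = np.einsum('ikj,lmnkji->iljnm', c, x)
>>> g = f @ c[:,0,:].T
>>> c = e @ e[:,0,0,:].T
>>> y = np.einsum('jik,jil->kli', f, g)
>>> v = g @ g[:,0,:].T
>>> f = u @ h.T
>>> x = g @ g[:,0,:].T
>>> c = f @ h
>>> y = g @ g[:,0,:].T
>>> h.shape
(5, 3)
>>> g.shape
(3, 5, 2)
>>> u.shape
(3, 3)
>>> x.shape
(3, 5, 3)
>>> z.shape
(3, 3, 5)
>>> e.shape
(3, 13, 11, 19)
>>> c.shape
(3, 3)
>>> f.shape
(3, 5)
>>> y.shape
(3, 5, 3)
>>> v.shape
(3, 5, 3)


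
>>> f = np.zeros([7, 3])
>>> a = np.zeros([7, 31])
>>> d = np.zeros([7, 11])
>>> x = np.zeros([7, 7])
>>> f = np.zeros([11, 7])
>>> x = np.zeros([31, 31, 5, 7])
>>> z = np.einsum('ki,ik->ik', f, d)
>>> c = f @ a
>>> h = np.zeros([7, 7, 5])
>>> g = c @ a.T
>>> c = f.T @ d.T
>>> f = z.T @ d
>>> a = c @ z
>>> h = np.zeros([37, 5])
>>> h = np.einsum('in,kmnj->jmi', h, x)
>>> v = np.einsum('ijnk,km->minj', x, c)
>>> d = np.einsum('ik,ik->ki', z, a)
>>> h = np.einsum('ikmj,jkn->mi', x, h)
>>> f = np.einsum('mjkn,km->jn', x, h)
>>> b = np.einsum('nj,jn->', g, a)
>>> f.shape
(31, 7)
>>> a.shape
(7, 11)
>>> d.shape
(11, 7)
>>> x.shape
(31, 31, 5, 7)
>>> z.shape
(7, 11)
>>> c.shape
(7, 7)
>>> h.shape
(5, 31)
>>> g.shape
(11, 7)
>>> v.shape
(7, 31, 5, 31)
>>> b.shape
()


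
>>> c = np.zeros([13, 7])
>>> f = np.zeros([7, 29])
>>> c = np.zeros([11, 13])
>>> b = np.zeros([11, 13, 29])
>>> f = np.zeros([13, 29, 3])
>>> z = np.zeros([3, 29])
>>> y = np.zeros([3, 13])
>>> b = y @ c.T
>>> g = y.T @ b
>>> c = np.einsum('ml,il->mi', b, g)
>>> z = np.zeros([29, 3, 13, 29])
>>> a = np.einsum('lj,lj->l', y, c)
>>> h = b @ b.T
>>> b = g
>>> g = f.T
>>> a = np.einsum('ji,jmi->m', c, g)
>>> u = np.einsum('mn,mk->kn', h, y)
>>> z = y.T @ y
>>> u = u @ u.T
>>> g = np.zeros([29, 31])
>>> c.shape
(3, 13)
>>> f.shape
(13, 29, 3)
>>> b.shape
(13, 11)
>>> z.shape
(13, 13)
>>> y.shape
(3, 13)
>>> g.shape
(29, 31)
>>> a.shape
(29,)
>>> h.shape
(3, 3)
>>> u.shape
(13, 13)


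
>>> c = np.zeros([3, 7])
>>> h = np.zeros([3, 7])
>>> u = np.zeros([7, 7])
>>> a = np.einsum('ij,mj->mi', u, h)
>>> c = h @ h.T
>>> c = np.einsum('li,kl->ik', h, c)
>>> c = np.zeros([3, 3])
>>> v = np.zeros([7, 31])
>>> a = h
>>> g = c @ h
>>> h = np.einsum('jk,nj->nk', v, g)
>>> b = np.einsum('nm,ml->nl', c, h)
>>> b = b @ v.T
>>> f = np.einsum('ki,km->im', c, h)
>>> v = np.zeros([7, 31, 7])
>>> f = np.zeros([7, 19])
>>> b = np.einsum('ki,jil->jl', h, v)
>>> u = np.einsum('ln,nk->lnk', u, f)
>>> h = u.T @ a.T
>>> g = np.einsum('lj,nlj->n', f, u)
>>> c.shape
(3, 3)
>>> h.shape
(19, 7, 3)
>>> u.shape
(7, 7, 19)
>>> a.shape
(3, 7)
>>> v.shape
(7, 31, 7)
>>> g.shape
(7,)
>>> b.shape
(7, 7)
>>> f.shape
(7, 19)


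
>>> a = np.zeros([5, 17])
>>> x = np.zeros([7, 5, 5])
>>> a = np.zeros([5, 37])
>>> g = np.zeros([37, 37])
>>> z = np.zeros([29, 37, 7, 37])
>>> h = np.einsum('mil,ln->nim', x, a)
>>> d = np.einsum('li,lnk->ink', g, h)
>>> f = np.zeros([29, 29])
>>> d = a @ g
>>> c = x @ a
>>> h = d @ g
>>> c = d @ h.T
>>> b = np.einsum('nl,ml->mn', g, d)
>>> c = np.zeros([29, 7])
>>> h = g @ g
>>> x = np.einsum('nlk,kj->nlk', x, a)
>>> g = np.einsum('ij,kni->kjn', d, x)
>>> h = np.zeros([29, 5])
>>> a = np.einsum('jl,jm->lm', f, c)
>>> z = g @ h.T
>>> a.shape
(29, 7)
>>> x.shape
(7, 5, 5)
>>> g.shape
(7, 37, 5)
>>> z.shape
(7, 37, 29)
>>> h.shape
(29, 5)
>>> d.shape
(5, 37)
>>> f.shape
(29, 29)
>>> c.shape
(29, 7)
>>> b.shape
(5, 37)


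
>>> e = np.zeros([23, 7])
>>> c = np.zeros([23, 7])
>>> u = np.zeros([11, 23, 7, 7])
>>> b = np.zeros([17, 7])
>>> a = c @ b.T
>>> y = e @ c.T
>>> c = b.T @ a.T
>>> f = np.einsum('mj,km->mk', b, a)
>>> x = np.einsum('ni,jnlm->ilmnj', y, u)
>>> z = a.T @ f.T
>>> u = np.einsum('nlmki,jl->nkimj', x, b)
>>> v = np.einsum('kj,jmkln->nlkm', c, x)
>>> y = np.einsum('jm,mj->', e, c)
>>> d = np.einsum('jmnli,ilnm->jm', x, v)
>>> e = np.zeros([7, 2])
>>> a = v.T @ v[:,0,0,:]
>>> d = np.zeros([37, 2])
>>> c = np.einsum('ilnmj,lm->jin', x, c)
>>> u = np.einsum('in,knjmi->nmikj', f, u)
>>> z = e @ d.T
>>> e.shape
(7, 2)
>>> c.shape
(11, 23, 7)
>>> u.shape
(23, 7, 17, 23, 11)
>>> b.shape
(17, 7)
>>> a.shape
(7, 7, 23, 7)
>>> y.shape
()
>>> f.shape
(17, 23)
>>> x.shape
(23, 7, 7, 23, 11)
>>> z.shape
(7, 37)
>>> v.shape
(11, 23, 7, 7)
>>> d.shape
(37, 2)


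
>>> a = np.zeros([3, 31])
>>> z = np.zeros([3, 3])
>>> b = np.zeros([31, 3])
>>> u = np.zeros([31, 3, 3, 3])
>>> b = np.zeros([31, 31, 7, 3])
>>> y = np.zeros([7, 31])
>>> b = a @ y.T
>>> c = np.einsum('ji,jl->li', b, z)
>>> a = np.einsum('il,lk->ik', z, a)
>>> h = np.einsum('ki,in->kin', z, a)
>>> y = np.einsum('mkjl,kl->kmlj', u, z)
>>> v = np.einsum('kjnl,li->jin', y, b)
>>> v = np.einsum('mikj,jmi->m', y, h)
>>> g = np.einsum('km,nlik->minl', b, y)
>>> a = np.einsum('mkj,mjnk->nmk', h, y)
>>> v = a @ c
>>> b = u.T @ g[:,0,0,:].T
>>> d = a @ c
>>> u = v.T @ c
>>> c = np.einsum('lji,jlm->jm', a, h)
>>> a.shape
(3, 3, 3)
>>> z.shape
(3, 3)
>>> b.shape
(3, 3, 3, 7)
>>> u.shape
(7, 3, 7)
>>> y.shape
(3, 31, 3, 3)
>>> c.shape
(3, 31)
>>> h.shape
(3, 3, 31)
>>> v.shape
(3, 3, 7)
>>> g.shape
(7, 3, 3, 31)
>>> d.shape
(3, 3, 7)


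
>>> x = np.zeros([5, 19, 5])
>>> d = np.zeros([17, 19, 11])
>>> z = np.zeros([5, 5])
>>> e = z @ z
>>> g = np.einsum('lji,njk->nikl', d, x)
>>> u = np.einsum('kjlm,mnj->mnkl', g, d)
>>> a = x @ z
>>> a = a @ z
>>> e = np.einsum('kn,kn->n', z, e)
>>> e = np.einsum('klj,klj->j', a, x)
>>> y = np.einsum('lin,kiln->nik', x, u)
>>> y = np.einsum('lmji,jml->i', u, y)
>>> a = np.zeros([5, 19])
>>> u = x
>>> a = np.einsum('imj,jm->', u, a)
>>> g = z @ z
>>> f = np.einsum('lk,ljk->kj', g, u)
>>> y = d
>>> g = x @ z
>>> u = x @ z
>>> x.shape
(5, 19, 5)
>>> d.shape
(17, 19, 11)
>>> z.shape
(5, 5)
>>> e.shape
(5,)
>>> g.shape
(5, 19, 5)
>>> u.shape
(5, 19, 5)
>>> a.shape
()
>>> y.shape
(17, 19, 11)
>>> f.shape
(5, 19)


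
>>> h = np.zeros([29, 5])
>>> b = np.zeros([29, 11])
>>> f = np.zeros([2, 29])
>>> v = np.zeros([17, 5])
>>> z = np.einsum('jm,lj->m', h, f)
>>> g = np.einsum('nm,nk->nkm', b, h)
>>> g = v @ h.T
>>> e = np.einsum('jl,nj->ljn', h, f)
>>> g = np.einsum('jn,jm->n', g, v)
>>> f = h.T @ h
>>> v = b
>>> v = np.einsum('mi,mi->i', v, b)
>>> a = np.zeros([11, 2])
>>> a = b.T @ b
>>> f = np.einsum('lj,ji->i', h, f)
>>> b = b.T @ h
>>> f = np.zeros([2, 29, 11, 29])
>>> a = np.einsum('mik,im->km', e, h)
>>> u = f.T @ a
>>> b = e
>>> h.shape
(29, 5)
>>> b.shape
(5, 29, 2)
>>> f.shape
(2, 29, 11, 29)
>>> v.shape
(11,)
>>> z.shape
(5,)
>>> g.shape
(29,)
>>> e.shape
(5, 29, 2)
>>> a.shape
(2, 5)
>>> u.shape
(29, 11, 29, 5)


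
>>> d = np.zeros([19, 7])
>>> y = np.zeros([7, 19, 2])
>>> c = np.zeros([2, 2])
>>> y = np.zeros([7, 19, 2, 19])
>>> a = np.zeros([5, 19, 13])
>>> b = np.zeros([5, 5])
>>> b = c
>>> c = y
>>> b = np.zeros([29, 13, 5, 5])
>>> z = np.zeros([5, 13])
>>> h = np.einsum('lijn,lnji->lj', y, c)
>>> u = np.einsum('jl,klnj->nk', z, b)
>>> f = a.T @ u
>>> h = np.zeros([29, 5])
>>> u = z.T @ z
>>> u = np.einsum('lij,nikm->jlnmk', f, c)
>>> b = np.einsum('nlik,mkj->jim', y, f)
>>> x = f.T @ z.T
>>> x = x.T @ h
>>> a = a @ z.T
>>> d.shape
(19, 7)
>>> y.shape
(7, 19, 2, 19)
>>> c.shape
(7, 19, 2, 19)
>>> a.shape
(5, 19, 5)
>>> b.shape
(29, 2, 13)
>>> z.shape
(5, 13)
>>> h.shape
(29, 5)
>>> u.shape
(29, 13, 7, 19, 2)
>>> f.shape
(13, 19, 29)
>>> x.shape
(5, 19, 5)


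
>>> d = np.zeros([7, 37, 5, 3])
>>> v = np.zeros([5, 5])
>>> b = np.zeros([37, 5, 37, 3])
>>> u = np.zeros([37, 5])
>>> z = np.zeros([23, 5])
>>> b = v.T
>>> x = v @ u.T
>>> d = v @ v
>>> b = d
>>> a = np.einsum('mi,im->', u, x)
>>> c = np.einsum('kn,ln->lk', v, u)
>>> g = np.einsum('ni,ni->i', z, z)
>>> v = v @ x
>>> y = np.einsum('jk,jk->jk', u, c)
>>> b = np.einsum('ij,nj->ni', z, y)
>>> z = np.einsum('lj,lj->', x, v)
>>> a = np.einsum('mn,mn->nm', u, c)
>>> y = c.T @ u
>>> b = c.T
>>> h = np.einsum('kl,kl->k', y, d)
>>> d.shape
(5, 5)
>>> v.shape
(5, 37)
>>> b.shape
(5, 37)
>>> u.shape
(37, 5)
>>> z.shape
()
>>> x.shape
(5, 37)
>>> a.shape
(5, 37)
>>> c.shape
(37, 5)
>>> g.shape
(5,)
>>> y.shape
(5, 5)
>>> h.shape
(5,)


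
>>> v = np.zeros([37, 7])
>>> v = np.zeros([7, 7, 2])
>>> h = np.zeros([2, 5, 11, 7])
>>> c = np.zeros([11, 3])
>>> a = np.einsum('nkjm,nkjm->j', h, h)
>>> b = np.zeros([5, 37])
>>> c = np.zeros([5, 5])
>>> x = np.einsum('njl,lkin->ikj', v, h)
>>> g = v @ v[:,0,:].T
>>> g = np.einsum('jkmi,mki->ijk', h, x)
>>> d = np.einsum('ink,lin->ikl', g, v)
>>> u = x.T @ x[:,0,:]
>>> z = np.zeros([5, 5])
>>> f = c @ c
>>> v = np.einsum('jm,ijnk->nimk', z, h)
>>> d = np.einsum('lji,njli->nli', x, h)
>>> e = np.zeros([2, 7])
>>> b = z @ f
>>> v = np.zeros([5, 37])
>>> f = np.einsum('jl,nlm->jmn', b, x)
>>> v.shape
(5, 37)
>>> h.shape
(2, 5, 11, 7)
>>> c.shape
(5, 5)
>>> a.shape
(11,)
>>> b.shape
(5, 5)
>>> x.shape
(11, 5, 7)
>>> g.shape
(7, 2, 5)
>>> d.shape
(2, 11, 7)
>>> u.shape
(7, 5, 7)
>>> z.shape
(5, 5)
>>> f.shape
(5, 7, 11)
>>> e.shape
(2, 7)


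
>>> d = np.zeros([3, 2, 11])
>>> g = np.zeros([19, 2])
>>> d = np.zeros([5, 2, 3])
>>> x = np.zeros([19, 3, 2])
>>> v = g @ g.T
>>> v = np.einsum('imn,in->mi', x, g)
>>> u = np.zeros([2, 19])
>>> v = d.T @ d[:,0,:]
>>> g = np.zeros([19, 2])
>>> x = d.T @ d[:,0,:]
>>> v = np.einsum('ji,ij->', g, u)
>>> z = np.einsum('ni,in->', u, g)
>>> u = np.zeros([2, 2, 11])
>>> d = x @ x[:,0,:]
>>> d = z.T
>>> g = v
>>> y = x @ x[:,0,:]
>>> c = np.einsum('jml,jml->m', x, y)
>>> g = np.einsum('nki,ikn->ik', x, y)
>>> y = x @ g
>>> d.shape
()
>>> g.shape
(3, 2)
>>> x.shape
(3, 2, 3)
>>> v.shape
()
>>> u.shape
(2, 2, 11)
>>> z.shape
()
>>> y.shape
(3, 2, 2)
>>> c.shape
(2,)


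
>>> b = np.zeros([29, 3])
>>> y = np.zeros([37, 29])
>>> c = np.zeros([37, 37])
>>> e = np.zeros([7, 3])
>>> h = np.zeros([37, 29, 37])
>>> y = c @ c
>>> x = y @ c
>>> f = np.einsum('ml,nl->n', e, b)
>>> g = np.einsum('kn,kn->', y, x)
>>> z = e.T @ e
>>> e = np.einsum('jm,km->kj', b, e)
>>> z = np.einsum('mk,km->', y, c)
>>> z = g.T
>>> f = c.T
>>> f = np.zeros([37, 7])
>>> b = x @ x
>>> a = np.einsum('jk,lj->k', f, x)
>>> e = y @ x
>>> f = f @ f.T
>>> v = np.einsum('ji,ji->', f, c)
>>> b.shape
(37, 37)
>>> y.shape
(37, 37)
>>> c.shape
(37, 37)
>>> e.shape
(37, 37)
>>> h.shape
(37, 29, 37)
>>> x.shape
(37, 37)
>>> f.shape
(37, 37)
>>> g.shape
()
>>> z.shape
()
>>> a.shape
(7,)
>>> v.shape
()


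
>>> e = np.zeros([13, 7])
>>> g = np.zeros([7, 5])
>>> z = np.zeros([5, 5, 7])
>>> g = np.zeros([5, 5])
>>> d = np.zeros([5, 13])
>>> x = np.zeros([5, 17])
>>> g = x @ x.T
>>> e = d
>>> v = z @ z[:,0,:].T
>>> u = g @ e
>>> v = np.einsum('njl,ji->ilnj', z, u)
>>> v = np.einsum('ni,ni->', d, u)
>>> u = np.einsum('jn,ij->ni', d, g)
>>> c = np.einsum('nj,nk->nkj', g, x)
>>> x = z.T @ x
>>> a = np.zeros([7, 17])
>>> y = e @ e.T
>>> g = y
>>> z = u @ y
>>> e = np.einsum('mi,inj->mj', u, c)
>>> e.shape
(13, 5)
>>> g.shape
(5, 5)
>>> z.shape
(13, 5)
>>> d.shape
(5, 13)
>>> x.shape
(7, 5, 17)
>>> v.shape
()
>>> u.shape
(13, 5)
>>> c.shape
(5, 17, 5)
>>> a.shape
(7, 17)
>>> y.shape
(5, 5)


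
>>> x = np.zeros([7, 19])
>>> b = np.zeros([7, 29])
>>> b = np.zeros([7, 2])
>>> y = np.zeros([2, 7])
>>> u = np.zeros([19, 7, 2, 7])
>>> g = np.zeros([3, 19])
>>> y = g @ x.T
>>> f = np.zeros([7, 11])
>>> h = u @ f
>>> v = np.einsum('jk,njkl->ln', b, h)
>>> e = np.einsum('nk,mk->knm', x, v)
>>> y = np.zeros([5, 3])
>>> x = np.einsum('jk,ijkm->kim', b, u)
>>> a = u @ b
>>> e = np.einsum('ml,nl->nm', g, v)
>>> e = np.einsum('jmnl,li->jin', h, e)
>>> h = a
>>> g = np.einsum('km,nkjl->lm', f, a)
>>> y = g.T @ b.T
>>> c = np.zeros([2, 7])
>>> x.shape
(2, 19, 7)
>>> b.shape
(7, 2)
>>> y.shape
(11, 7)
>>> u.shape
(19, 7, 2, 7)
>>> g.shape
(2, 11)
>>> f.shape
(7, 11)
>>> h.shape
(19, 7, 2, 2)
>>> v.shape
(11, 19)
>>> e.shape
(19, 3, 2)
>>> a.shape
(19, 7, 2, 2)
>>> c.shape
(2, 7)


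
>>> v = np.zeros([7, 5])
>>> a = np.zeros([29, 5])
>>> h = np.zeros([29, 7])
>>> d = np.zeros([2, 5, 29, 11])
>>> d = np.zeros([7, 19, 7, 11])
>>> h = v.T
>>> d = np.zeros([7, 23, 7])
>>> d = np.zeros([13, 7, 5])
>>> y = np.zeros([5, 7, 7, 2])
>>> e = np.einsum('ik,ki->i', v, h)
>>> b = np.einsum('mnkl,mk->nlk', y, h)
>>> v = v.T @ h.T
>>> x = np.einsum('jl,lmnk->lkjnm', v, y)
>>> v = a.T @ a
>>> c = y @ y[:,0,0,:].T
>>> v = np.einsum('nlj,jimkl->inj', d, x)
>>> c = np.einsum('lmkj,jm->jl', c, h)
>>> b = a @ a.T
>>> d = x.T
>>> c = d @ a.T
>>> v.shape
(2, 13, 5)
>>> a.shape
(29, 5)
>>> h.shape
(5, 7)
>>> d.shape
(7, 7, 5, 2, 5)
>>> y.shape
(5, 7, 7, 2)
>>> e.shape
(7,)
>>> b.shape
(29, 29)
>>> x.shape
(5, 2, 5, 7, 7)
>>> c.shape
(7, 7, 5, 2, 29)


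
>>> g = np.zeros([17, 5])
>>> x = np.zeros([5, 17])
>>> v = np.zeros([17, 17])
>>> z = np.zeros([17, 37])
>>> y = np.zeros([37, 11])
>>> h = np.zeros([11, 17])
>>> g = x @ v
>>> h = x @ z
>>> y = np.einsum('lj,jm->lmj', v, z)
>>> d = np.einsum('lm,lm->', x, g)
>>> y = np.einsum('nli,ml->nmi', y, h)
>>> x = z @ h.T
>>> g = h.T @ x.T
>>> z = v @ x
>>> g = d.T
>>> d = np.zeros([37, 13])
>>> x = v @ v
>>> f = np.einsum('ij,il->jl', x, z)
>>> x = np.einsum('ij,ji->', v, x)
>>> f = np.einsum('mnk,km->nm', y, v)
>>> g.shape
()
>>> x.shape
()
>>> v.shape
(17, 17)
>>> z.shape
(17, 5)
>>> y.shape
(17, 5, 17)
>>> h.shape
(5, 37)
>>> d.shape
(37, 13)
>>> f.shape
(5, 17)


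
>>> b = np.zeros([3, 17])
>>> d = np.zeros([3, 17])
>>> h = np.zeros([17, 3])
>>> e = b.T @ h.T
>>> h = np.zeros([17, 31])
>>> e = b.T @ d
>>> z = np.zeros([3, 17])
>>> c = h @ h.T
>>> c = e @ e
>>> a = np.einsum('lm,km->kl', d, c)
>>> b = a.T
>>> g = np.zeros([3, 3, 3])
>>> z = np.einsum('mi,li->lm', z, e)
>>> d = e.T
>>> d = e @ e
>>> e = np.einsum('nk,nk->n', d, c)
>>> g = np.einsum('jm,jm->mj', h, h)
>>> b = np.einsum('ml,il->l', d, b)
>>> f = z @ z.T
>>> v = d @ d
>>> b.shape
(17,)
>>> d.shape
(17, 17)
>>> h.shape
(17, 31)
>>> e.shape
(17,)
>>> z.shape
(17, 3)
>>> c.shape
(17, 17)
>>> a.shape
(17, 3)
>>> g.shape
(31, 17)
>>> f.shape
(17, 17)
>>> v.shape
(17, 17)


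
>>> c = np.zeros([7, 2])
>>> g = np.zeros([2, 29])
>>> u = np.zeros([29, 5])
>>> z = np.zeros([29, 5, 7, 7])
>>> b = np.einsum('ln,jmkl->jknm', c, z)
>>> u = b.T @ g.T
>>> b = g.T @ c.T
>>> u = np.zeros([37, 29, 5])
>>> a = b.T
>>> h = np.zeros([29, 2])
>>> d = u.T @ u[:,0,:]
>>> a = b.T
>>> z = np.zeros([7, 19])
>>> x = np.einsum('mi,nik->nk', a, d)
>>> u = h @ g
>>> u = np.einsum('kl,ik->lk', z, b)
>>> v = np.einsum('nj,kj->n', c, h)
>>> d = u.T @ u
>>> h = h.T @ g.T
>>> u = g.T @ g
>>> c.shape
(7, 2)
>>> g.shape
(2, 29)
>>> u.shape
(29, 29)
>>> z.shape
(7, 19)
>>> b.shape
(29, 7)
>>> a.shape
(7, 29)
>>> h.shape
(2, 2)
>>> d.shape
(7, 7)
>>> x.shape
(5, 5)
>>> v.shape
(7,)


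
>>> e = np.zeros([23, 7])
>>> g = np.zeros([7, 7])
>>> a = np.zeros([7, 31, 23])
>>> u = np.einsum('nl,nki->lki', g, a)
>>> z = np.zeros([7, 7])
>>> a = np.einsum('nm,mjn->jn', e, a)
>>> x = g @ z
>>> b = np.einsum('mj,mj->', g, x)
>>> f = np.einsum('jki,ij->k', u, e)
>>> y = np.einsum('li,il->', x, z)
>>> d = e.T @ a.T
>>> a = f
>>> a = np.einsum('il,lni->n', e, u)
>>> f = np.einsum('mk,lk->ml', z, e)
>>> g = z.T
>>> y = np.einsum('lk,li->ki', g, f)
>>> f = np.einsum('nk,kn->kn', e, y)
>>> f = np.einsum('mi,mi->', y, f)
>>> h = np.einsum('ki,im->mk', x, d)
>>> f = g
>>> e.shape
(23, 7)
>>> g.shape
(7, 7)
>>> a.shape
(31,)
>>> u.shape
(7, 31, 23)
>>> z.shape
(7, 7)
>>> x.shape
(7, 7)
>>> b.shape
()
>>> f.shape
(7, 7)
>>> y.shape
(7, 23)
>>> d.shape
(7, 31)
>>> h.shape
(31, 7)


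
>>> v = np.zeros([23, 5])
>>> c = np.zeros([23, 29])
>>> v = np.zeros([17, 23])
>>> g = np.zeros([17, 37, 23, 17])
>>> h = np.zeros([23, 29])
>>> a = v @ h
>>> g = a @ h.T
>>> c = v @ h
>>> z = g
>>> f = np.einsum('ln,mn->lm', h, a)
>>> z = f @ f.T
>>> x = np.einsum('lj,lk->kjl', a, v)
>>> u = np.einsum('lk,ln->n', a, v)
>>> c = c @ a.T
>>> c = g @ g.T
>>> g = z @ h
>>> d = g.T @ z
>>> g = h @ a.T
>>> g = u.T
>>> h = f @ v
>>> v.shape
(17, 23)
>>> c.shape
(17, 17)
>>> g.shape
(23,)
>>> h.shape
(23, 23)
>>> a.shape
(17, 29)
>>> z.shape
(23, 23)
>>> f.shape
(23, 17)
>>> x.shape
(23, 29, 17)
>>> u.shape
(23,)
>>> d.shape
(29, 23)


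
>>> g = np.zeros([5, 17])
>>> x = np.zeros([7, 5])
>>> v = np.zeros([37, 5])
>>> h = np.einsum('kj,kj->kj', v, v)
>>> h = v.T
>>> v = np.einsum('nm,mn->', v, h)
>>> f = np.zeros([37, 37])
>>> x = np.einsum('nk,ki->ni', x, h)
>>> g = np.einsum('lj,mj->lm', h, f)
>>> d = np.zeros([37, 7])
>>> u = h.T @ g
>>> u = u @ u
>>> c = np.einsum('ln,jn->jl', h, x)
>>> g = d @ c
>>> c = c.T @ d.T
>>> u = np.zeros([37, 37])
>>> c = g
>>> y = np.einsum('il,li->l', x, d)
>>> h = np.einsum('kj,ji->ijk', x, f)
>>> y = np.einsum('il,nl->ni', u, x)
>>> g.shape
(37, 5)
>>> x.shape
(7, 37)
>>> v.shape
()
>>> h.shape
(37, 37, 7)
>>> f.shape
(37, 37)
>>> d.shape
(37, 7)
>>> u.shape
(37, 37)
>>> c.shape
(37, 5)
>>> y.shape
(7, 37)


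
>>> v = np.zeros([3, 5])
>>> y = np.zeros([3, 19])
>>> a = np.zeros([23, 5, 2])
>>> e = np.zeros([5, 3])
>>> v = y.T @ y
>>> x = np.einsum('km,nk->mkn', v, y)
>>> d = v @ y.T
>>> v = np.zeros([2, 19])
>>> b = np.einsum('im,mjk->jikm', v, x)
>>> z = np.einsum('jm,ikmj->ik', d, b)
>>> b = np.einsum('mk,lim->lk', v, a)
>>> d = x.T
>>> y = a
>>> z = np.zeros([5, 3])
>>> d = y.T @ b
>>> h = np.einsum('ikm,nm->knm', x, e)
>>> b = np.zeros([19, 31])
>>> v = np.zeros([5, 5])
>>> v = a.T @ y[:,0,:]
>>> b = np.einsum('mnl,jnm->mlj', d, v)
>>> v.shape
(2, 5, 2)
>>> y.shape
(23, 5, 2)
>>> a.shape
(23, 5, 2)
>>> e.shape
(5, 3)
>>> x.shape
(19, 19, 3)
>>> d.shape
(2, 5, 19)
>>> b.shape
(2, 19, 2)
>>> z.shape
(5, 3)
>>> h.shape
(19, 5, 3)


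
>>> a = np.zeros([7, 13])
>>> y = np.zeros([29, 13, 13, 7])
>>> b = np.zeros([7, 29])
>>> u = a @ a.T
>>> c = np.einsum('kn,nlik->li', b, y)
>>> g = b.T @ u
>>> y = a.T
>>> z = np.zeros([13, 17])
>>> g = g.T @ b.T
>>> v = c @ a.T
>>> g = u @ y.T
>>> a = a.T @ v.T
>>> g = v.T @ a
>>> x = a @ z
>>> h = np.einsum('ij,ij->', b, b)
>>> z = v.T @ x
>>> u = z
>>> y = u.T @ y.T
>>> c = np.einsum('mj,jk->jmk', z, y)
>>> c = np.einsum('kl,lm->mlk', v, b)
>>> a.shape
(13, 13)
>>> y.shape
(17, 13)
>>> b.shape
(7, 29)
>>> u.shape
(7, 17)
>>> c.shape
(29, 7, 13)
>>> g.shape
(7, 13)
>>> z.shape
(7, 17)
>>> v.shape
(13, 7)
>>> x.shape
(13, 17)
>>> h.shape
()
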